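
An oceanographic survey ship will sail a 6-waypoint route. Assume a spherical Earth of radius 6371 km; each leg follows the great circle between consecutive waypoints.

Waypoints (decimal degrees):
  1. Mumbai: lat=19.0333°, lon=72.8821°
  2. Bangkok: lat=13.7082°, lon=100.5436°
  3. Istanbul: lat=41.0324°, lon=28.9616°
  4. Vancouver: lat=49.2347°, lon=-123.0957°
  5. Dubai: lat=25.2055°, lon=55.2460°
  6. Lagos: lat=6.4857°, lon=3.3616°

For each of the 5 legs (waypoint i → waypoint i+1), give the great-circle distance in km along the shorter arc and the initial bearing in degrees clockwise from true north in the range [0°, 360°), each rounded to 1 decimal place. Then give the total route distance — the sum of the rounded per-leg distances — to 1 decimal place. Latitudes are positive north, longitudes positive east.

Leg 1: φ1=0.3321938, φ2=0.2392532, Δφ=-0.0929405, Δλ=0.4827843 rad; a=sin²(Δφ/2)+cosφ1·cosφ2·sin²(Δλ/2)=0.0546419355; c=2·atan2(√a, √(1-a))=0.471878148; dist=6371·c=3006.336 ≈ 3006.3 km; running total=3006.3 km
Leg 1 bearing: y=sinΔλ·cosφ2=0.45102302, x=cosφ1·sinφ2-sinφ1·cosφ2·cosΔλ=-0.05659515; θ=atan2(y, x)=97.1522° ≈ 97.2°
Leg 2: φ1=0.2392532, φ2=0.7161505, Δφ=0.4768973, Δλ=-1.2493416 rad; a=sin²(Δφ/2)+cosφ1·cosφ2·sin²(Δλ/2)=0.3064428036; c=2·atan2(√a, √(1-a))=1.173296416; dist=6371·c=7475.071 ≈ 7475.1 km; running total=10481.4 km
Leg 2 bearing: y=sinΔλ·cosφ2=-0.71569884, x=cosφ1·sinφ2-sinφ1·cosφ2·cosΔλ=0.58130682; θ=atan2(y, x)=-50.9157° <0 so +360° → 309.0843° ≈ 309.1°
Leg 3: φ1=0.7161505, φ2=0.8593076, Δφ=0.1431571, Δλ=-2.6539005 rad; a=sin²(Δφ/2)+cosφ1·cosφ2·sin²(Δλ/2)=0.4689573036; c=2·atan2(√a, √(1-a))=1.508670979; dist=6371·c=9611.743 ≈ 9611.7 km; running total=20093.1 km
Leg 3 bearing: y=sinΔλ·cosφ2=-0.30597038, x=cosφ1·sinφ2-sinφ1·cosφ2·cosΔλ=0.95001449; θ=atan2(y, x)=-17.8521° <0 so +360° → 342.1479° ≈ 342.1°
Leg 4: φ1=0.8593076, φ2=0.4399190, Δφ=-0.4193887, Δλ=3.1126499 rad; a=sin²(Δφ/2)+cosφ1·cosφ2·sin²(Δλ/2)=0.6339982734; c=2·atan2(√a, √(1-a))=1.842109233; dist=6371·c=11736.078 ≈ 11736.1 km; running total=31829.2 km
Leg 4 bearing: y=sinΔλ·cosφ2=0.02618338, x=cosφ1·sinφ2-sinφ1·cosφ2·cosΔλ=0.96306401; θ=atan2(y, x)=1.5574° ≈ 1.6°
Leg 5: φ1=0.4399190, φ2=0.1131968, Δφ=-0.3267221, Δλ=-0.9055536 rad; a=sin²(Δφ/2)+cosφ1·cosφ2·sin²(Δλ/2)=0.1984955229; c=2·atan2(√a, √(1-a))=0.923528696; dist=6371·c=5883.801 ≈ 5883.8 km; running total=37713.0 km
Leg 5 bearing: y=sinΔλ·cosφ2=-0.78173174, x=cosφ1·sinφ2-sinφ1·cosφ2·cosΔλ=-0.15898327; θ=atan2(y, x)=-101.4956° <0 so +360° → 258.5044° ≈ 258.5°

Leg 1: dist=3006.3 km, bearing=97.2°
Leg 2: dist=7475.1 km, bearing=309.1°
Leg 3: dist=9611.7 km, bearing=342.1°
Leg 4: dist=11736.1 km, bearing=1.6°
Leg 5: dist=5883.8 km, bearing=258.5°
Total: 37713.0 km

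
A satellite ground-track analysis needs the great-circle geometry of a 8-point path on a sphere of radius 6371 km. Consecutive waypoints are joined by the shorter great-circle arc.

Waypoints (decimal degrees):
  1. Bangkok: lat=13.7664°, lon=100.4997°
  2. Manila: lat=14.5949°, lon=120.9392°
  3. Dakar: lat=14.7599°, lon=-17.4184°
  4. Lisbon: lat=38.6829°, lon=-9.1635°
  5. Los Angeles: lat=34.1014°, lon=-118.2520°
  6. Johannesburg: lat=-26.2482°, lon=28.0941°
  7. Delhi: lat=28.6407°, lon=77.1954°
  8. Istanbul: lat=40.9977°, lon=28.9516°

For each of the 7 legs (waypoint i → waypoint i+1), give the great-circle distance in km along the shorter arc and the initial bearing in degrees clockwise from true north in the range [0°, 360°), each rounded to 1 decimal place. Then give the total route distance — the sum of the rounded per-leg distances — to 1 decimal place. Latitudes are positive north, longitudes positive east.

Leg 1: φ1=0.2402690, φ2=0.2547291, Δφ=0.0144601, Δλ=0.3567366 rad; a=sin²(Δφ/2)+cosφ1·cosφ2·sin²(Δλ/2)=0.0296406629; c=2·atan2(√a, √(1-a))=0.346053400; dist=6371·c=2204.706 ≈ 2204.7 km; running total=2204.7 km
Leg 1 bearing: y=sinΔλ·cosφ2=0.33794942, x=cosφ1·sinφ2-sinφ1·cosφ2·cosΔλ=0.02895797; θ=atan2(y, x)=85.1024° ≈ 85.1°
Leg 2: φ1=0.2547291, φ2=0.2576089, Δφ=0.0028798, Δλ=-2.4147957 rad; a=sin²(Δφ/2)+cosφ1·cosφ2·sin²(Δλ/2)=0.8175653580; c=2·atan2(√a, √(1-a))=2.258974068; dist=6371·c=14391.924 ≈ 14391.9 km; running total=16596.6 km
Leg 2 bearing: y=sinΔλ·cosφ2=-0.64255288, x=cosφ1·sinφ2-sinφ1·cosφ2·cosΔλ=0.42864294; θ=atan2(y, x)=-56.2930° <0 so +360° → 303.7070° ≈ 303.7°
Leg 3: φ1=0.2576089, φ2=0.6751440, Δφ=0.4175351, Δλ=0.1440752 rad; a=sin²(Δφ/2)+cosφ1·cosφ2·sin²(Δλ/2)=0.0468648768; c=2·atan2(√a, √(1-a))=0.436421133; dist=6371·c=2780.439 ≈ 2780.4 km; running total=19377.0 km
Leg 3 bearing: y=sinΔλ·cosφ2=0.11207884, x=cosφ1·sinφ2-sinφ1·cosφ2·cosΔλ=0.40756910; θ=atan2(y, x)=15.3759° ≈ 15.4°
Leg 4: φ1=0.6751440, φ2=0.5951817, Δφ=-0.0799623, Δλ=-1.9039535 rad; a=sin²(Δφ/2)+cosφ1·cosφ2·sin²(Δλ/2)=0.4304847106; c=2·atan2(√a, √(1-a))=1.431313908; dist=6371·c=9118.901 ≈ 9118.9 km; running total=28495.9 km
Leg 4 bearing: y=sinΔλ·cosφ2=-0.78251614, x=cosφ1·sinφ2-sinφ1·cosφ2·cosΔλ=0.60690938; θ=atan2(y, x)=-52.2033° <0 so +360° → 307.7967° ≈ 307.8°
Leg 5: φ1=0.5951817, φ2=-0.4581175, Δφ=-1.0532992, Δλ=2.5542213 rad; a=sin²(Δφ/2)+cosφ1·cosφ2·sin²(Δλ/2)=0.9330755633; c=2·atan2(√a, √(1-a))=2.618245378; dist=6371·c=16680.841 ≈ 16680.8 km; running total=45176.7 km
Leg 5 bearing: y=sinΔλ·cosφ2=0.49703203, x=cosφ1·sinφ2-sinφ1·cosφ2·cosΔλ=0.05235829; θ=atan2(y, x)=83.9865° ≈ 84.0°
Leg 6: φ1=-0.4581175, φ2=0.4998745, Δφ=0.9579920, Δλ=0.8569794 rad; a=sin²(Δφ/2)+cosφ1·cosφ2·sin²(Δλ/2)=0.3483095761; c=2·atan2(√a, √(1-a))=1.262557597; dist=6371·c=8043.754 ≈ 8043.8 km; running total=53220.5 km
Leg 6 bearing: y=sinΔλ·cosφ2=0.66338233, x=cosφ1·sinφ2-sinφ1·cosφ2·cosΔλ=0.68402043; θ=atan2(y, x)=44.1225° ≈ 44.1°
Leg 7: φ1=0.4998745, φ2=0.7155449, Δφ=0.2156703, Δλ=-0.8420132 rad; a=sin²(Δφ/2)+cosφ1·cosφ2·sin²(Δλ/2)=0.1222147509; c=2·atan2(√a, √(1-a))=0.714271744; dist=6371·c=4550.625 ≈ 4550.6 km; running total=57771.1 km
Leg 7 bearing: y=sinΔλ·cosφ2=-0.56302191, x=cosφ1·sinφ2-sinφ1·cosφ2·cosΔλ=0.33484258; θ=atan2(y, x)=-59.2590° <0 so +360° → 300.7410° ≈ 300.7°

Leg 1: dist=2204.7 km, bearing=85.1°
Leg 2: dist=14391.9 km, bearing=303.7°
Leg 3: dist=2780.4 km, bearing=15.4°
Leg 4: dist=9118.9 km, bearing=307.8°
Leg 5: dist=16680.8 km, bearing=84.0°
Leg 6: dist=8043.8 km, bearing=44.1°
Leg 7: dist=4550.6 km, bearing=300.7°
Total: 57771.1 km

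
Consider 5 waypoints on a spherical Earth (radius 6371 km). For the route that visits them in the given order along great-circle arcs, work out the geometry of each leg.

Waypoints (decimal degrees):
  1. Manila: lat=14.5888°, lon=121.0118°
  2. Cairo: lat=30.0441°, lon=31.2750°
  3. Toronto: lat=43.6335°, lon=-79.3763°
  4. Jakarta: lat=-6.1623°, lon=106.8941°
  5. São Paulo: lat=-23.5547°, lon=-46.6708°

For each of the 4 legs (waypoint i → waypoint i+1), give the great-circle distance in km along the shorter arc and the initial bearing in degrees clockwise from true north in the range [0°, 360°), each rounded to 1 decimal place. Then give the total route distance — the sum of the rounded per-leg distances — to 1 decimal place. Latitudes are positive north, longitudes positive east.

Leg 1: dist=9177.2 km, bearing=299.2°
Leg 2: dist=9212.2 km, bearing=317.0°
Leg 3: dist=15803.6 km, bearing=349.8°
Leg 4: dist=15638.6 km, bearing=220.1°
Total: 49831.6 km

Leg 1: φ1=0.2546226, φ2=0.5243685, Δφ=0.2697459, Δλ=-1.5662026 rad; a=sin²(Δφ/2)+cosφ1·cosφ2·sin²(Δλ/2)=0.4350218857; c=2·atan2(√a, √(1-a))=1.440471493; dist=6371·c=9177.244 ≈ 9177.2 km; running total=9177.2 km
Leg 1 bearing: y=sinΔλ·cosφ2=-0.86563117, x=cosφ1·sinφ2-sinφ1·cosφ2·cosΔλ=0.48352255; θ=atan2(y, x)=-60.8132° <0 so +360° → 299.1868° ≈ 299.2°
Leg 2: φ1=0.5243685, φ2=0.7615482, Δφ=0.2371798, Δλ=-1.9312295 rad; a=sin²(Δφ/2)+cosφ1·cosφ2·sin²(Δλ/2)=0.4377403408; c=2·atan2(√a, √(1-a))=1.445952962; dist=6371·c=9212.166 ≈ 9212.2 km; running total=18389.4 km
Leg 2 bearing: y=sinΔλ·cosφ2=-0.67726216, x=cosφ1·sinφ2-sinφ1·cosφ2·cosΔλ=0.72512820; θ=atan2(y, x)=-43.0452° <0 so +360° → 316.9548° ≈ 317.0°
Leg 3: φ1=0.7615482, φ2=-0.1075524, Δφ=-0.8691007, Δλ=3.2510318 rad; a=sin²(Δφ/2)+cosφ1·cosφ2·sin²(Δλ/2)=0.8946771603; c=2·atan2(√a, √(1-a))=2.480552911; dist=6371·c=15803.603 ≈ 15803.6 km; running total=34193.0 km
Leg 3 bearing: y=sinΔλ·cosφ2=-0.10858970, x=cosφ1·sinφ2-sinφ1·cosφ2·cosΔλ=0.60425825; θ=atan2(y, x)=-10.1877° <0 so +360° → 349.8123° ≈ 349.8°
Leg 4: φ1=-0.1075524, φ2=-0.4111071, Δφ=-0.3035546, Δλ=-2.6802131 rad; a=sin²(Δφ/2)+cosφ1·cosφ2·sin²(Δλ/2)=0.8865948097; c=2·atan2(√a, √(1-a))=2.454651730; dist=6371·c=15638.586 ≈ 15638.6 km; running total=49831.6 km
Leg 4 bearing: y=sinΔλ·cosφ2=-0.40809065, x=cosφ1·sinφ2-sinφ1·cosφ2·cosΔλ=-0.48542748; θ=atan2(y, x)=-139.9468° <0 so +360° → 220.0532° ≈ 220.1°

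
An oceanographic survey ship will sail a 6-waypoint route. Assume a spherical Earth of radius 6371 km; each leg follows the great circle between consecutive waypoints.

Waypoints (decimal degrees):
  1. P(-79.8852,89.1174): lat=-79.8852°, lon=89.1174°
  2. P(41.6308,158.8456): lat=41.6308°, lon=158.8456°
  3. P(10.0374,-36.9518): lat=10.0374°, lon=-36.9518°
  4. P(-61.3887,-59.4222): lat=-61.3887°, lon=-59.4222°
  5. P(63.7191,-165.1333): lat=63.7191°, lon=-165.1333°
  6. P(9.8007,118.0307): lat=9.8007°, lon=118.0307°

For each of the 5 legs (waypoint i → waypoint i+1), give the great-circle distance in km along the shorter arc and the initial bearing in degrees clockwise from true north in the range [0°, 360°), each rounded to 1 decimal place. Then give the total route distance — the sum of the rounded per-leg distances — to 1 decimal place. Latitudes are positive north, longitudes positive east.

Leg 1: φ1=-1.3942598, φ2=0.7265945, Δφ=2.1208543, Δλ=1.2169867 rad; a=sin²(Δφ/2)+cosφ1·cosφ2·sin²(Δλ/2)=0.8042613161; c=2·atan2(√a, √(1-a))=2.224993834; dist=6371·c=14175.436 ≈ 14175.4 km; running total=14175.4 km
Leg 1 bearing: y=sinΔλ·cosφ2=0.70114426, x=cosφ1·sinφ2-sinφ1·cosφ2·cosΔλ=0.37161395; θ=atan2(y, x)=62.0759° ≈ 62.1°
Leg 2: φ1=0.7265945, φ2=0.1751857, Δφ=-0.5514089, Δλ=-3.4173093 rad; a=sin²(Δφ/2)+cosφ1·cosφ2·sin²(Δλ/2)=0.7962080007; c=2·atan2(√a, √(1-a))=2.204850761; dist=6371·c=14047.104 ≈ 14047.1 km; running total=28222.5 km
Leg 2 bearing: y=sinΔλ·cosφ2=0.26806978, x=cosφ1·sinφ2-sinφ1·cosφ2·cosΔλ=0.75972487; θ=atan2(y, x)=19.4354° ≈ 19.4°
Leg 3: φ1=0.1751857, φ2=-1.0714349, Δφ=-1.2466206, Δλ=-0.3921825 rad; a=sin²(Δφ/2)+cosφ1·cosφ2·sin²(Δλ/2)=0.3586364032; c=2·atan2(√a, √(1-a))=1.284160209; dist=6371·c=8181.385 ≈ 8181.4 km; running total=36403.9 km
Leg 3 bearing: y=sinΔλ·cosφ2=-0.18302512, x=cosφ1·sinφ2-sinφ1·cosφ2·cosΔλ=-0.94157694; θ=atan2(y, x)=-168.9999° <0 so +360° → 191.0001° ≈ 191.0°
Leg 4: φ1=-1.0714349, φ2=1.1121081, Δφ=2.1835430, Δλ=-1.8450068 rad; a=sin²(Δφ/2)+cosφ1·cosφ2·sin²(Δλ/2)=0.9222796267; c=2·atan2(√a, √(1-a))=2.576537844; dist=6371·c=16415.123 ≈ 16415.1 km; running total=52819.0 km
Leg 4 bearing: y=sinΔλ·cosφ2=-0.42623003, x=cosφ1·sinφ2-sinφ1·cosφ2·cosΔλ=0.32411051; θ=atan2(y, x)=-52.7502° <0 so +360° → 307.2498° ≈ 307.2°
Leg 5: φ1=1.1121081, φ2=0.1710545, Δφ=-0.9410536, Δλ=4.9421441 rad; a=sin²(Δφ/2)+cosφ1·cosφ2·sin²(Δλ/2)=0.3740043114; c=2·atan2(√a, √(1-a))=1.316058838; dist=6371·c=8384.611 ≈ 8384.6 km; running total=61203.6 km
Leg 5 bearing: y=sinΔλ·cosφ2=-0.95951151, x=cosφ1·sinφ2-sinφ1·cosφ2·cosΔλ=-0.12584915; θ=atan2(y, x)=-97.4722° <0 so +360° → 262.5278° ≈ 262.5°

Leg 1: dist=14175.4 km, bearing=62.1°
Leg 2: dist=14047.1 km, bearing=19.4°
Leg 3: dist=8181.4 km, bearing=191.0°
Leg 4: dist=16415.1 km, bearing=307.2°
Leg 5: dist=8384.6 km, bearing=262.5°
Total: 61203.6 km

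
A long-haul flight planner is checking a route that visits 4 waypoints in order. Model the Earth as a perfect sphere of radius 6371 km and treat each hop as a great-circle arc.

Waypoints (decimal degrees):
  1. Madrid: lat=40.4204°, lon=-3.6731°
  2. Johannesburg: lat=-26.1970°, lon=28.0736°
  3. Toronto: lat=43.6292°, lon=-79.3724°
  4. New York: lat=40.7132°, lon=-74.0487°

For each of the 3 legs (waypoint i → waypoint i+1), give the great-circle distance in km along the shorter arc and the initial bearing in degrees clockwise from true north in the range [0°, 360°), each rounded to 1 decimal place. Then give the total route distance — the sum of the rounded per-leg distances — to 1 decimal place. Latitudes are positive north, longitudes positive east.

Leg 1: φ1=0.7054691, φ2=-0.4572239, Δφ=-1.1626930, Δλ=0.5540844 rad; a=sin²(Δφ/2)+cosφ1·cosφ2·sin²(Δλ/2)=0.3526677983; c=2·atan2(√a, √(1-a))=1.271692016; dist=6371·c=8101.9498 ≈ 8101.9 km; running total=8101.9 km
Leg 1 bearing: y=sinΔλ·cosφ2=0.47211806, x=cosφ1·sinφ2-sinφ1·cosφ2·cosΔλ=-0.83082936; θ=atan2(y, x)=150.3926° ≈ 150.4°
Leg 2: φ1=-0.4572239, φ2=0.7614732, Δφ=1.2186971, Δλ=-1.8752865 rad; a=sin²(Δφ/2)+cosφ1·cosφ2·sin²(Δλ/2)=0.7496586253; c=2·atan2(√a, √(1-a))=2.093606911; dist=6371·c=13338.370 ≈ 13338.4 km; running total=21440.3 km
Leg 2 bearing: y=sinΔλ·cosφ2=-0.69052453, x=cosφ1·sinφ2-sinφ1·cosφ2·cosΔλ=0.52331458; θ=atan2(y, x)=-52.8433° <0 so +360° → 307.1567° ≈ 307.2°
Leg 3: φ1=0.7614732, φ2=0.7105794, Δφ=-0.0508938, Δλ=0.0929161 rad; a=sin²(Δφ/2)+cosφ1·cosφ2·sin²(Δλ/2)=0.0018307197; c=2·atan2(√a, √(1-a))=0.085599953; dist=6371·c=545.357 ≈ 545.4 km; running total=21985.7 km
Leg 3 bearing: y=sinΔλ·cosφ2=0.07032762, x=cosφ1·sinφ2-sinφ1·cosφ2·cosΔλ=-0.04861582; θ=atan2(y, x)=124.6552° ≈ 124.7°

Leg 1: dist=8101.9 km, bearing=150.4°
Leg 2: dist=13338.4 km, bearing=307.2°
Leg 3: dist=545.4 km, bearing=124.7°
Total: 21985.7 km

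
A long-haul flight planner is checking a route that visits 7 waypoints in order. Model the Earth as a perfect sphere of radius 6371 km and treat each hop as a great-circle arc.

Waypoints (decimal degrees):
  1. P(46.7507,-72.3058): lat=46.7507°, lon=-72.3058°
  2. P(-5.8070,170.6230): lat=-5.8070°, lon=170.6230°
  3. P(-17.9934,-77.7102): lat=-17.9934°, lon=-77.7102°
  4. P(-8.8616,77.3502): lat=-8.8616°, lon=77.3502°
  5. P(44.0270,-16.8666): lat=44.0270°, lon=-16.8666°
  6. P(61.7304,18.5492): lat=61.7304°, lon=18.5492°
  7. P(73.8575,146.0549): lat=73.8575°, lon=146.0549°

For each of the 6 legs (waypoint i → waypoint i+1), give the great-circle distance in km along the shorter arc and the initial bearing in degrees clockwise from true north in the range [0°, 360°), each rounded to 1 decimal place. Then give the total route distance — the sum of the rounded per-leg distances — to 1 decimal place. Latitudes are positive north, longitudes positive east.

Leg 1: φ1=0.8159536, φ2=-0.1013513, Δφ=-0.9173049, Δλ=4.2399074 rad; a=sin²(Δφ/2)+cosφ1·cosφ2·sin²(Δλ/2)=0.6919583154; c=2·atan2(√a, √(1-a))=1.964830583; dist=6371·c=12517.936 ≈ 12517.9 km; running total=12517.9 km
Leg 1 bearing: y=sinΔλ·cosφ2=-0.88587224, x=cosφ1·sinφ2-sinφ1·cosφ2·cosΔλ=0.26045804; θ=atan2(y, x)=-73.6160° <0 so +360° → 286.3840° ≈ 286.4°
Leg 2: φ1=-0.1013513, φ2=-0.3140441, Δφ=-0.2126928, Δλ=-4.3342320 rad; a=sin²(Δφ/2)+cosφ1·cosφ2·sin²(Δλ/2)=0.6590472689; c=2·atan2(√a, √(1-a))=1.894515278; dist=6371·c=12069.957 ≈ 12070.0 km; running total=24587.9 km
Leg 2 bearing: y=sinΔλ·cosφ2=0.88389428, x=cosφ1·sinφ2-sinφ1·cosφ2·cosΔλ=-0.34285095; θ=atan2(y, x)=111.2006° ≈ 111.2°
Leg 3: φ1=-0.3140441, φ2=-0.1546641, Δφ=0.1593800, Δλ=2.7063145 rad; a=sin²(Δφ/2)+cosφ1·cosφ2·sin²(Δλ/2)=0.9022622711; c=2·atan2(√a, √(1-a))=2.505670818; dist=6371·c=15963.629 ≈ 15963.6 km; running total=40551.5 km
Leg 3 bearing: y=sinΔλ·cosφ2=0.41662937, x=cosφ1·sinφ2-sinφ1·cosφ2·cosΔλ=-0.42327323; θ=atan2(y, x)=135.4532° ≈ 135.5°
Leg 4: φ1=-0.1546641, φ2=0.7684161, Δφ=0.9230802, Δλ=-1.6443934 rad; a=sin²(Δφ/2)+cosφ1·cosφ2·sin²(Δλ/2)=0.5796507156; c=2·atan2(√a, √(1-a))=1.730779334; dist=6371·c=11026.795 ≈ 11026.8 km; running total=51578.3 km
Leg 4 bearing: y=sinΔλ·cosφ2=-0.71706598, x=cosφ1·sinφ2-sinφ1·cosφ2·cosΔλ=0.67855688; θ=atan2(y, x)=-46.5805° <0 so +360° → 313.4195° ≈ 313.4°
Leg 5: φ1=0.7684161, φ2=1.0773987, Δφ=0.3089826, Δλ=0.6181223 rad; a=sin²(Δφ/2)+cosφ1·cosφ2·sin²(Δλ/2)=0.0551836153; c=2·atan2(√a, √(1-a))=0.474255925; dist=6371·c=3021.484 ≈ 3021.5 km; running total=54599.8 km
Leg 5 bearing: y=sinΔλ·cosφ2=0.27446617, x=cosφ1·sinφ2-sinφ1·cosφ2·cosΔλ=0.36499570; θ=atan2(y, x)=36.9421° ≈ 36.9°
Leg 6: φ1=1.0773987, φ2=1.2890566, Δφ=0.2116578, Δλ=2.2253943 rad; a=sin²(Δφ/2)+cosφ1·cosφ2·sin²(Δλ/2)=0.1170836864; c=2·atan2(√a, √(1-a))=0.698461163; dist=6371·c=4449.896 ≈ 4449.9 km; running total=59049.7 km
Leg 6 bearing: y=sinΔλ·cosφ2=0.22055701, x=cosφ1·sinφ2-sinφ1·cosφ2·cosΔλ=0.60403228; θ=atan2(y, x)=20.0592° ≈ 20.1°

Leg 1: dist=12517.9 km, bearing=286.4°
Leg 2: dist=12070.0 km, bearing=111.2°
Leg 3: dist=15963.6 km, bearing=135.5°
Leg 4: dist=11026.8 km, bearing=313.4°
Leg 5: dist=3021.5 km, bearing=36.9°
Leg 6: dist=4449.9 km, bearing=20.1°
Total: 59049.7 km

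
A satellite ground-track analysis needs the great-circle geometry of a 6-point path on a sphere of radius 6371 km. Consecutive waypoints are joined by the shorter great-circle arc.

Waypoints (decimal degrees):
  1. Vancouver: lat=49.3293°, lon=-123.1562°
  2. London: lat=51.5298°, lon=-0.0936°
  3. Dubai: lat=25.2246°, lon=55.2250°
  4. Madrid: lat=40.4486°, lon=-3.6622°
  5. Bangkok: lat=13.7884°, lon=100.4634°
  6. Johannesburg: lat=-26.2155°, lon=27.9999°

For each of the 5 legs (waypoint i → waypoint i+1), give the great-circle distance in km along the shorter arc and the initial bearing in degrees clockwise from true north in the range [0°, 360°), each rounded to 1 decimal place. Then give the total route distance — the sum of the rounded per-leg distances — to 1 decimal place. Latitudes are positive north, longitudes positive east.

Leg 1: φ1=0.8609587, φ2=0.8993647, Δφ=0.0384060, Δλ=2.1478476 rad; a=sin²(Δφ/2)+cosφ1·cosφ2·sin²(Δλ/2)=0.3136790436; c=2·atan2(√a, √(1-a))=1.188941963; dist=6371·c=7574.749 ≈ 7574.7 km; running total=7574.7 km
Leg 1 bearing: y=sinΔλ·cosφ2=0.52137276, x=cosφ1·sinφ2-sinφ1·cosφ2·cosΔλ=0.76766428; θ=atan2(y, x)=34.1831° ≈ 34.2°
Leg 2: φ1=0.8993647, φ2=0.4402523, Δφ=-0.4591124, Δλ=0.9654917 rad; a=sin²(Δφ/2)+cosφ1·cosφ2·sin²(Δλ/2)=0.1730537145; c=2·atan2(√a, √(1-a))=0.858078350; dist=6371·c=5466.817 ≈ 5466.8 km; running total=13041.5 km
Leg 2 bearing: y=sinΔλ·cosφ2=0.74391495, x=cosφ1·sinφ2-sinφ1·cosφ2·cosΔλ=-0.13789508; θ=atan2(y, x)=100.5014° ≈ 100.5°
Leg 3: φ1=0.4402523, φ2=0.7059612, Δφ=0.2657089, Δλ=-1.0277755 rad; a=sin²(Δφ/2)+cosφ1·cosφ2·sin²(Δλ/2)=0.1838958011; c=2·atan2(√a, √(1-a))=0.886396131; dist=6371·c=5647.230 ≈ 5647.2 km; running total=18688.7 km
Leg 3 bearing: y=sinΔλ·cosφ2=-0.65152138, x=cosφ1·sinφ2-sinφ1·cosφ2·cosΔλ=0.41932377; θ=atan2(y, x)=-57.2344° <0 so +360° → 302.7656° ≈ 302.8°
Leg 4: φ1=0.7059612, φ2=0.2406530, Δφ=-0.4653083, Δλ=1.8173346 rad; a=sin²(Δφ/2)+cosφ1·cosφ2·sin²(Δλ/2)=0.5128706270; c=2·atan2(√a, √(1-a))=1.596540424; dist=6371·c=10171.559 ≈ 10171.6 km; running total=28860.3 km
Leg 4 bearing: y=sinΔλ·cosφ2=0.94181697, x=cosφ1·sinφ2-sinφ1·cosφ2·cosΔλ=0.33513904; θ=atan2(y, x)=70.4123° ≈ 70.4°
Leg 5: φ1=0.2406530, φ2=-0.4575468, Δφ=-0.6981998, Δλ=-1.2647267 rad; a=sin²(Δφ/2)+cosφ1·cosφ2·sin²(Δλ/2)=0.4213775024; c=2·atan2(√a, √(1-a))=1.412896007; dist=6371·c=9001.560 ≈ 9001.6 km; running total=37861.9 km
Leg 5 bearing: y=sinΔλ·cosφ2=-0.85544454, x=cosφ1·sinφ2-sinφ1·cosφ2·cosΔλ=-0.49344569; θ=atan2(y, x)=-119.9776° <0 so +360° → 240.0224° ≈ 240.0°

Leg 1: dist=7574.7 km, bearing=34.2°
Leg 2: dist=5466.8 km, bearing=100.5°
Leg 3: dist=5647.2 km, bearing=302.8°
Leg 4: dist=10171.6 km, bearing=70.4°
Leg 5: dist=9001.6 km, bearing=240.0°
Total: 37861.9 km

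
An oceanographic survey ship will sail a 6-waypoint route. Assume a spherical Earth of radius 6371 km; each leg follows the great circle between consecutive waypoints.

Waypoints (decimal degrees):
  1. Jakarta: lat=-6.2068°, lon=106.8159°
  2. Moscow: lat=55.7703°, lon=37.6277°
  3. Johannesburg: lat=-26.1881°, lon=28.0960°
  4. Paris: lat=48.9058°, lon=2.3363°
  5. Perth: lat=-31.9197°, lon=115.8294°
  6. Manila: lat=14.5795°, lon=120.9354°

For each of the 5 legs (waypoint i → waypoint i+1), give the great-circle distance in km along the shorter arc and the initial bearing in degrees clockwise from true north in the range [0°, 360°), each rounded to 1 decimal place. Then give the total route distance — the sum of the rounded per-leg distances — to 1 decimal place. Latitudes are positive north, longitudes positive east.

Leg 1: dist=9309.8 km, bearing=328.1°
Leg 2: dist=9158.2 km, bearing=188.6°
Leg 3: dist=8733.7 km, bearing=343.1°
Leg 4: dist=14275.2 km, bearing=96.8°
Leg 5: dist=5199.0 km, bearing=6.8°
Total: 46675.9 km

Leg 1: φ1=-0.1083291, φ2=0.9733754, Δφ=1.0817045, Δλ=-1.2075619 rad; a=sin²(Δφ/2)+cosφ1·cosφ2·sin²(Δλ/2)=0.4453507806; c=2·atan2(√a, √(1-a))=1.461279094; dist=6371·c=9309.809 ≈ 9309.8 km; running total=9309.8 km
Leg 1 bearing: y=sinΔλ·cosφ2=-0.52580954, x=cosφ1·sinφ2-sinφ1·cosφ2·cosΔλ=0.84355093; θ=atan2(y, x)=-31.9365° <0 so +360° → 328.0635° ≈ 328.1°
Leg 2: φ1=0.9733754, φ2=-0.4570686, Δφ=-1.4304439, Δλ=-0.1663595 rad; a=sin²(Δφ/2)+cosφ1·cosφ2·sin²(Δλ/2)=0.4335383670; c=2·atan2(√a, √(1-a))=1.437478488; dist=6371·c=9158.175 ≈ 9158.2 km; running total=18468.0 km
Leg 2 bearing: y=sinΔλ·cosφ2=-0.14859512, x=cosφ1·sinφ2-sinφ1·cosφ2·cosΔλ=-0.97992392; θ=atan2(y, x)=-171.3774° <0 so +360° → 188.6226° ≈ 188.6°
Leg 3: φ1=-0.4570686, φ2=0.8535672, Δφ=1.3106358, Δλ=-0.4495916 rad; a=sin²(Δφ/2)+cosφ1·cosφ2·sin²(Δλ/2)=0.4006892987; c=2·atan2(√a, √(1-a))=1.370845229; dist=6371·c=8733.655 ≈ 8733.7 km; running total=27201.7 km
Leg 3 bearing: y=sinΔλ·cosφ2=-0.28566064, x=cosφ1·sinφ2-sinφ1·cosφ2·cosΔλ=0.93752202; θ=atan2(y, x)=-16.9458° <0 so +360° → 343.0542° ≈ 343.1°
Leg 4: φ1=0.8535672, φ2=-0.5571039, Δφ=-1.4106711, Δλ=1.9808283 rad; a=sin²(Δφ/2)+cosφ1·cosφ2·sin²(Δλ/2)=0.8104354433; c=2·atan2(√a, √(1-a))=2.240649490; dist=6371·c=14275.178 ≈ 14275.2 km; running total=41476.9 km
Leg 4 bearing: y=sinΔλ·cosφ2=0.77843212, x=cosφ1·sinφ2-sinφ1·cosφ2·cosΔλ=-0.09253524; θ=atan2(y, x)=96.7792° ≈ 96.8°
Leg 5: φ1=-0.5571039, φ2=0.2544603, Δφ=0.8115641, Δλ=0.0891165 rad; a=sin²(Δφ/2)+cosφ1·cosφ2·sin²(Δλ/2)=0.1574475237; c=2·atan2(√a, √(1-a))=0.816048560; dist=6371·c=5199.045 ≈ 5199.0 km; running total=46675.9 km
Leg 5 bearing: y=sinΔλ·cosφ2=0.08613278, x=cosφ1·sinφ2-sinφ1·cosφ2·cosΔλ=0.72333419; θ=atan2(y, x)=6.7907° ≈ 6.8°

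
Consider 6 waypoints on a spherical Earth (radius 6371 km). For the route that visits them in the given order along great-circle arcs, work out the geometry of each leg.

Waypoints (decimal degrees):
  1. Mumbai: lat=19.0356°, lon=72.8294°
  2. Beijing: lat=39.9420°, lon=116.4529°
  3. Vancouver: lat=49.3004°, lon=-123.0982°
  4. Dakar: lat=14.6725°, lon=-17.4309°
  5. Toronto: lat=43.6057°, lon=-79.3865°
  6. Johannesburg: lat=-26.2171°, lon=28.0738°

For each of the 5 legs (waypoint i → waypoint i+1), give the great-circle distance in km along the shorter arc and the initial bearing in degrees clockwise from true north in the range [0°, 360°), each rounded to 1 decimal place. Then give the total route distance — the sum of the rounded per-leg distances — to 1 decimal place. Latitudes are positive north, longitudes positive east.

Leg 1: dist=4756.2 km, bearing=51.2°
Leg 2: dist=8506.9 km, bearing=35.3°
Leg 3: dist=9869.4 km, bearing=68.7°
Leg 4: dist=6642.0 km, bearing=312.3°
Leg 5: dist=13340.5 km, bearing=98.9°
Total: 43115.0 km

Leg 1: φ1=0.3322339, φ2=0.6971194, Δφ=0.3648855, Δλ=0.7613737 rad; a=sin²(Δφ/2)+cosφ1·cosφ2·sin²(Δλ/2)=0.1329760381; c=2·atan2(√a, √(1-a))=0.746532683; dist=6371·c=4756.160 ≈ 4756.2 km; running total=4756.2 km
Leg 1 bearing: y=sinΔλ·cosφ2=0.52895536, x=cosφ1·sinφ2-sinφ1·cosφ2·cosΔλ=0.42588716; θ=atan2(y, x)=51.1608° ≈ 51.2°
Leg 2: φ1=0.6971194, φ2=0.8604543, Δφ=0.1633349, Δλ=-4.1809554 rad; a=sin²(Δφ/2)+cosφ1·cosφ2·sin²(Δλ/2)=0.3833143040; c=2·atan2(√a, √(1-a))=1.335252951; dist=6371·c=8506.897 ≈ 8506.9 km; running total=13263.1 km
Leg 2 bearing: y=sinΔλ·cosφ2=0.56215739, x=cosφ1·sinφ2-sinφ1·cosφ2·cosΔλ=0.79342099; θ=atan2(y, x)=35.3185° ≈ 35.3°
Leg 3: φ1=0.8604543, φ2=0.2560834, Δφ=-0.6043709, Δλ=1.8442423 rad; a=sin²(Δφ/2)+cosφ1·cosφ2·sin²(Δλ/2)=0.4891619685; c=2·atan2(√a, √(1-a))=1.549118566; dist=6371·c=9869.434 ≈ 9869.4 km; running total=23132.5 km
Leg 3 bearing: y=sinΔλ·cosφ2=0.93144708, x=cosφ1·sinφ2-sinφ1·cosφ2·cosΔλ=0.36323063; θ=atan2(y, x)=68.6960° ≈ 68.7°
Leg 4: φ1=0.2560834, φ2=0.7610630, Δφ=0.5049796, Δλ=-1.0813292 rad; a=sin²(Δφ/2)+cosφ1·cosφ2·sin²(Δλ/2)=0.2479831231; c=2·atan2(√a, √(1-a))=1.042533477; dist=6371·c=6641.981 ≈ 6642.0 km; running total=29774.5 km
Leg 4 bearing: y=sinΔλ·cosφ2=-0.63908160, x=cosφ1·sinφ2-sinφ1·cosφ2·cosΔλ=0.58096875; θ=atan2(y, x)=-47.7270° <0 so +360° → 312.2730° ≈ 312.3°
Leg 5: φ1=0.7610630, φ2=-0.4575747, Δφ=-1.2186378, Δλ=1.8755361 rad; a=sin²(Δφ/2)+cosφ1·cosφ2·sin²(Δλ/2)=0.7498001974; c=2·atan2(√a, √(1-a))=2.093933739; dist=6371·c=13340.452 ≈ 13340.5 km; running total=43115.0 km
Leg 5 bearing: y=sinΔλ·cosφ2=0.85579153, x=cosφ1·sinφ2-sinφ1·cosφ2·cosΔλ=-0.13423974; θ=atan2(y, x)=98.9148° ≈ 98.9°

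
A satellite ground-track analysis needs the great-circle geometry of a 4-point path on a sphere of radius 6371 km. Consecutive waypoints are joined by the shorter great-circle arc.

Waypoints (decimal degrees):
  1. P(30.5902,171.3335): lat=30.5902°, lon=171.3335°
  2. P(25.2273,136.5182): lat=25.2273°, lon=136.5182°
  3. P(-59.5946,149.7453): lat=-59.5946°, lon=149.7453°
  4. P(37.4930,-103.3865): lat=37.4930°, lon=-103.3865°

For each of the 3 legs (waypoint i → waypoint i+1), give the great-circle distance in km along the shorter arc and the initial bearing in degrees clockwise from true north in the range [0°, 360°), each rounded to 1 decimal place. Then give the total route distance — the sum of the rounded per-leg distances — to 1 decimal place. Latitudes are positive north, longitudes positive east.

Leg 1: φ1=0.5338997, φ2=0.4402994, Δφ=-0.0936003, Δλ=-0.6076416 rad; a=sin²(Δφ/2)+cosφ1·cosφ2·sin²(Δλ/2)=0.0718859486; c=2·atan2(√a, √(1-a))=0.542872861; dist=6371·c=3458.643 ≈ 3458.6 km; running total=3458.6 km
Leg 1 bearing: y=sinΔλ·cosφ2=-0.51647958, x=cosφ1·sinφ2-sinφ1·cosφ2·cosΔλ=-0.01105810; θ=atan2(y, x)=-91.2265° <0 so +360° → 268.7735° ≈ 268.8°
Leg 2: φ1=0.4402994, φ2=-1.0401220, Δφ=-1.4804214, Δλ=0.2308564 rad; a=sin²(Δφ/2)+cosφ1·cosφ2·sin²(Δλ/2)=0.4609471587; c=2·atan2(√a, √(1-a))=1.492611012; dist=6371·c=9509.425 ≈ 9509.4 km; running total=12968.0 km
Leg 2 bearing: y=sinΔλ·cosφ2=0.11580486, x=cosφ1·sinφ2-sinφ1·cosφ2·cosΔλ=-0.99019631; θ=atan2(y, x)=173.3295° ≈ 173.3°
Leg 3: φ1=-1.0401220, φ2=0.6543763, Δφ=1.6944983, Δλ=-4.4179834 rad; a=sin²(Δφ/2)+cosφ1·cosφ2·sin²(Δλ/2)=0.8207375912; c=2·atan2(√a, √(1-a))=2.267216004; dist=6371·c=14444.433 ≈ 14444.4 km; running total=27412.4 km
Leg 3 bearing: y=sinΔλ·cosφ2=0.75929031, x=cosφ1·sinφ2-sinφ1·cosφ2·cosΔλ=0.10948890; θ=atan2(y, x)=81.7946° ≈ 81.8°

Leg 1: dist=3458.6 km, bearing=268.8°
Leg 2: dist=9509.4 km, bearing=173.3°
Leg 3: dist=14444.4 km, bearing=81.8°
Total: 27412.4 km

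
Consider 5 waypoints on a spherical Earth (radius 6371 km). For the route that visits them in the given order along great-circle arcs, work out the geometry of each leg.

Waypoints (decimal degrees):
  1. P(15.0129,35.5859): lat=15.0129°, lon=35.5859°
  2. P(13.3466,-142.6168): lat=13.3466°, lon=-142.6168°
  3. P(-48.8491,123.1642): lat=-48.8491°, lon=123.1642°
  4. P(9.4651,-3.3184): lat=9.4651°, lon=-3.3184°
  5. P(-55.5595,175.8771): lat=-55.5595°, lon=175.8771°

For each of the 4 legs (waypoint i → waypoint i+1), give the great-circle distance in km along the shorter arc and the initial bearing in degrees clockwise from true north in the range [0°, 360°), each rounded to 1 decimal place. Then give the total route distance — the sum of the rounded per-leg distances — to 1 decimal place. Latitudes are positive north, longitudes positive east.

Leg 1: dist=16855.5 km, bearing=356.3°
Leg 2: dist=11426.7 km, bearing=222.3°
Leg 3: dist=13415.4 km, bearing=247.2°
Leg 4: dist=14889.1 km, bearing=179.4°
Total: 56586.7 km

Leg 1: φ1=0.2620245, φ2=0.2329421, Δφ=-0.0290824, Δλ=-3.1102239 rad; a=sin²(Δφ/2)+cosφ1·cosφ2·sin²(Δλ/2)=0.9397611085; c=2·atan2(√a, √(1-a))=2.645653548; dist=6371·c=16855.459 ≈ 16855.5 km; running total=16855.5 km
Leg 1 bearing: y=sinΔλ·cosφ2=-0.03051657, x=cosφ1·sinφ2-sinφ1·cosφ2·cosΔλ=0.47487831; θ=atan2(y, x)=-3.6769° <0 so +360° → 356.3231° ≈ 356.3°
Leg 2: φ1=0.2329421, φ2=-0.8525776, Δφ=-1.0855197, Δλ=4.6387535 rad; a=sin²(Δφ/2)+cosφ1·cosφ2·sin²(Δλ/2)=0.6104613320; c=2·atan2(√a, √(1-a))=1.793556735; dist=6371·c=11426.74996 ≈ 11426.7 km; running total=28282.2 km
Leg 2 bearing: y=sinΔλ·cosφ2=-0.65626122, x=cosφ1·sinφ2-sinφ1·cosφ2·cosΔλ=-0.72146683; θ=atan2(y, x)=-137.7097° <0 so +360° → 222.2903° ≈ 222.3°
Leg 3: φ1=-0.8525776, φ2=0.1651972, Δφ=1.0177748, Δλ=-2.2075378 rad; a=sin²(Δφ/2)+cosφ1·cosφ2·sin²(Δλ/2)=0.7548787757; c=2·atan2(√a, √(1-a))=2.105699281; dist=6371·c=13415.410 ≈ 13415.4 km; running total=41697.6 km
Leg 3 bearing: y=sinΔλ·cosφ2=-0.79309126, x=cosφ1·sinφ2-sinφ1·cosφ2·cosΔλ=-0.33339690; θ=atan2(y, x)=-112.8007° <0 so +360° → 247.1993° ≈ 247.2°
Leg 4: φ1=0.1651972, φ2=-0.9696962, Δφ=-1.1348934, Δλ=3.1275515 rad; a=sin²(Δφ/2)+cosφ1·cosφ2·sin²(Δλ/2)=0.8467086300; c=2·atan2(√a, √(1-a))=2.337017285; dist=6371·c=14889.137 ≈ 14889.1 km; running total=56586.7 km
Leg 4 bearing: y=sinΔλ·cosφ2=0.00794073, x=cosφ1·sinφ2-sinφ1·cosφ2·cosΔλ=-0.72049250; θ=atan2(y, x)=179.3686° ≈ 179.4°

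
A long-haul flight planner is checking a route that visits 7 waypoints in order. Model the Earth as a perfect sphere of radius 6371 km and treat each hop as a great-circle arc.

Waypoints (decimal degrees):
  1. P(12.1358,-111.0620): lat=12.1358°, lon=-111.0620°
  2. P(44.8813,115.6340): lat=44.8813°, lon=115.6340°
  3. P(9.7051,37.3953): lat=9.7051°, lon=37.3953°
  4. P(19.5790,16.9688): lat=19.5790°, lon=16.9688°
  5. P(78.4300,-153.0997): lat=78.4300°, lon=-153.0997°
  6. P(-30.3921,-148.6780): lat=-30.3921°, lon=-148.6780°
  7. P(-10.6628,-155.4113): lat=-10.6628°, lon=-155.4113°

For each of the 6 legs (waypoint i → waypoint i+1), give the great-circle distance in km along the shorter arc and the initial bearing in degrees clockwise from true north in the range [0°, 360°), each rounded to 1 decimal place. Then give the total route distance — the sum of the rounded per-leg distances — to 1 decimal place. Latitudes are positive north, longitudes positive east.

Leg 1: φ1=0.2118097, φ2=0.7833265, Δφ=0.5715168, Δλ=3.9565916 rad; a=sin²(Δφ/2)+cosφ1·cosφ2·sin²(Δλ/2)=0.6633896240; c=2·atan2(√a, √(1-a))=1.903690045; dist=6371·c=12128.409 ≈ 12128.4 km; running total=12128.4 km
Leg 1 bearing: y=sinΔλ·cosφ2=-0.51564415, x=cosφ1·sinφ2-sinφ1·cosφ2·cosΔλ=0.79203942; θ=atan2(y, x)=-33.0655° <0 so +360° → 326.9345° ≈ 326.9°
Leg 2: φ1=0.7833265, φ2=0.1693859, Δφ=-0.6139405, Δλ=-1.3655229 rad; a=sin²(Δφ/2)+cosφ1·cosφ2·sin²(Δλ/2)=0.3693404650; c=2·atan2(√a, √(1-a))=1.306407822; dist=6371·c=8323.124 ≈ 8323.1 km; running total=20451.5 km
Leg 2 bearing: y=sinΔλ·cosφ2=-0.96499422, x=cosφ1·sinφ2-sinφ1·cosφ2·cosΔλ=-0.02232688; θ=atan2(y, x)=-91.3254° <0 so +360° → 268.6746° ≈ 268.7°
Leg 3: φ1=0.1693859, φ2=0.3417180, Δφ=0.1723321, Δλ=-0.3565097 rad; a=sin²(Δφ/2)+cosφ1·cosφ2·sin²(Δλ/2)=0.0366041287; c=2·atan2(√a, √(1-a))=0.385017813; dist=6371·c=2452.948 ≈ 2452.9 km; running total=22904.4 km
Leg 3 bearing: y=sinΔλ·cosφ2=-0.32882613, x=cosφ1·sinφ2-sinφ1·cosφ2·cosΔλ=0.18146746; θ=atan2(y, x)=-61.1073° <0 so +360° → 298.8927° ≈ 298.9°
Leg 4: φ1=0.3417180, φ2=1.3688617, Δφ=1.0271437, Δλ=-2.9682553 rad; a=sin²(Δφ/2)+cosφ1·cosφ2·sin²(Δλ/2)=0.4289197966; c=2·atan2(√a, √(1-a))=1.428152678; dist=6371·c=9098.761 ≈ 9098.8 km; running total=32003.2 km
Leg 4 bearing: y=sinΔλ·cosφ2=-0.03459158, x=cosφ1·sinφ2-sinφ1·cosφ2·cosΔλ=0.98923902; θ=atan2(y, x)=-2.0027° <0 so +360° → 357.9973° ≈ 358.0°
Leg 5: φ1=1.3688617, φ2=-0.5304422, Δφ=-1.8993039, Δλ=0.0771732 rad; a=sin²(Δφ/2)+cosφ1·cosφ2·sin²(Δλ/2)=0.6615728678; c=2·atan2(√a, √(1-a))=1.899848011; dist=6371·c=12103.932 ≈ 12103.9 km; running total=44107.1 km
Leg 5 bearing: y=sinΔλ·cosφ2=0.06650229, x=cosφ1·sinφ2-sinφ1·cosφ2·cosΔλ=-0.94400968; θ=atan2(y, x)=175.9704° ≈ 176.0°
Leg 6: φ1=-0.5304422, φ2=-0.1861010, Δφ=0.3443412, Δλ=-0.1175183 rad; a=sin²(Δφ/2)+cosφ1·cosφ2·sin²(Δλ/2)=0.0322743763; c=2·atan2(√a, √(1-a))=0.361262739; dist=6371·c=2301.605 ≈ 2301.6 km; running total=46408.7 km
Leg 6 bearing: y=sinΔλ·cosφ2=-0.11522344, x=cosφ1·sinφ2-sinφ1·cosφ2·cosΔλ=0.33414746; θ=atan2(y, x)=-19.0256° <0 so +360° → 340.9744° ≈ 341.0°

Leg 1: dist=12128.4 km, bearing=326.9°
Leg 2: dist=8323.1 km, bearing=268.7°
Leg 3: dist=2452.9 km, bearing=298.9°
Leg 4: dist=9098.8 km, bearing=358.0°
Leg 5: dist=12103.9 km, bearing=176.0°
Leg 6: dist=2301.6 km, bearing=341.0°
Total: 46408.7 km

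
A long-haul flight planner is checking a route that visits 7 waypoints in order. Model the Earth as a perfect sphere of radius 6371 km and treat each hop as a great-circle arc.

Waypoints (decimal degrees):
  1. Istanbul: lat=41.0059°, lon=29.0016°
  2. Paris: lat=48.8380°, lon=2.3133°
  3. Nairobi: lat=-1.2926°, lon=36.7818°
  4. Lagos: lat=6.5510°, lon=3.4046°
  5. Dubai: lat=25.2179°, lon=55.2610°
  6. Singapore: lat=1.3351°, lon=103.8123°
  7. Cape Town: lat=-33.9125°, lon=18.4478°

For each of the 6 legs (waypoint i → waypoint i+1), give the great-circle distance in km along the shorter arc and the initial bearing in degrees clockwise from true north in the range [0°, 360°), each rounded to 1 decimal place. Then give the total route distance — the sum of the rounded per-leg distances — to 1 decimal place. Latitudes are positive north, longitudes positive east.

Leg 1: dist=2259.7 km, bearing=301.7°
Leg 2: dist=6482.3 km, bearing=138.3°
Leg 3: dist=3805.7 km, bearing=283.7°
Leg 4: dist=5878.0 km, bearing=63.2°
Leg 5: dist=5838.8 km, bearing=109.2°
Leg 6: dist=9663.0 km, bearing=235.9°
Total: 33927.5 km

Leg 1: φ1=0.7156880, φ2=0.8523839, Δφ=0.1366959, Δλ=-0.4657987 rad; a=sin²(Δφ/2)+cosφ1·cosφ2·sin²(Δλ/2)=0.0311225048; c=2·atan2(√a, √(1-a))=0.354687715; dist=6371·c=2259.715 ≈ 2259.7 km; running total=2259.7 km
Leg 1 bearing: y=sinΔλ·cosφ2=-0.29561732, x=cosφ1·sinφ2-sinφ1·cosφ2·cosΔλ=0.18227994; θ=atan2(y, x)=-58.3417° <0 so +360° → 301.6583° ≈ 301.7°
Leg 2: φ1=0.8523839, φ2=-0.0225601, Δφ=-0.8749440, Δλ=0.6015888 rad; a=sin²(Δφ/2)+cosφ1·cosφ2·sin²(Δλ/2)=0.2372421671; c=2·atan2(√a, √(1-a))=1.017475220; dist=6371·c=6482.335 ≈ 6482.3 km; running total=8742.0 km
Leg 2 bearing: y=sinΔλ·cosφ2=0.56580905, x=cosφ1·sinφ2-sinφ1·cosφ2·cosΔλ=-0.63536872; θ=atan2(y, x)=138.3143° ≈ 138.3°
Leg 3: φ1=-0.0225601, φ2=0.1143365, Δφ=0.1368966, Δλ=-0.5825420 rad; a=sin²(Δφ/2)+cosφ1·cosφ2·sin²(Δλ/2)=0.0865851368; c=2·atan2(√a, √(1-a))=0.597348740; dist=6371·c=3805.709 ≈ 3805.7 km; running total=12547.7 km
Leg 3 bearing: y=sinΔλ·cosφ2=-0.54655640, x=cosφ1·sinφ2-sinφ1·cosφ2·cosΔλ=0.13277315; θ=atan2(y, x)=-76.3458° <0 so +360° → 283.6542° ≈ 283.7°
Leg 4: φ1=0.1143365, φ2=0.4401354, Δφ=0.3257989, Δλ=0.9050649 rad; a=sin²(Δφ/2)+cosφ1·cosφ2·sin²(Δλ/2)=0.1981348834; c=2·atan2(√a, √(1-a))=0.922624228; dist=6371·c=5878.039 ≈ 5878.0 km; running total=18425.7 km
Leg 4 bearing: y=sinΔλ·cosφ2=0.71151039, x=cosφ1·sinφ2-sinφ1·cosφ2·cosΔλ=0.35953133; θ=atan2(y, x)=63.1922° ≈ 63.2°
Leg 5: φ1=0.4401354, φ2=0.0233019, Δφ=-0.4168335, Δλ=0.8473800 rad; a=sin²(Δφ/2)+cosφ1·cosφ2·sin²(Δλ/2)=0.1956869810; c=2·atan2(√a, √(1-a))=0.916468503; dist=6371·c=5838.821 ≈ 5838.8 km; running total=24264.5 km
Leg 5 bearing: y=sinΔλ·cosφ2=0.74934521, x=cosφ1·sinφ2-sinφ1·cosφ2·cosΔλ=-0.26087563; θ=atan2(y, x)=109.1950° ≈ 109.2°
Leg 6: φ1=0.0233019, φ2=-0.5918848, Δφ=-0.6151867, Δλ=-1.4898916 rad; a=sin²(Δφ/2)+cosφ1·cosφ2·sin²(Δλ/2)=0.4729744547; c=2·atan2(√a, √(1-a))=1.516718883; dist=6371·c=9663.016 ≈ 9663.0 km; running total=33927.5 km
Leg 6 bearing: y=sinΔλ·cosφ2=-0.82717601, x=cosφ1·sinφ2-sinφ1·cosφ2·cosΔλ=-0.55933740; θ=atan2(y, x)=-124.0666° <0 so +360° → 235.9334° ≈ 235.9°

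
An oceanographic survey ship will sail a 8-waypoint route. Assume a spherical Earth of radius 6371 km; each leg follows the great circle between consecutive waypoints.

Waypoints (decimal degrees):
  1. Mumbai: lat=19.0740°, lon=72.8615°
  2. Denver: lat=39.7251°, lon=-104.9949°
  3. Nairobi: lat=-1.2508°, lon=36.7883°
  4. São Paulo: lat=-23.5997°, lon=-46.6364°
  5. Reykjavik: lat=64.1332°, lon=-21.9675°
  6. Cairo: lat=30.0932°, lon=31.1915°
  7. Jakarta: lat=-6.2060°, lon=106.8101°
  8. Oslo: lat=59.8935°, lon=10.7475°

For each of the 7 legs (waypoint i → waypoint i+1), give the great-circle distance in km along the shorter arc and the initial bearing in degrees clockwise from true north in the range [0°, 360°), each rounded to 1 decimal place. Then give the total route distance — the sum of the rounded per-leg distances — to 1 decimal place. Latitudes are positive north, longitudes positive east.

Leg 1: dist=13473.1 km, bearing=358.1°
Leg 2: dist=14252.6 km, bearing=51.9°
Leg 3: dist=9281.9 km, bearing=246.4°
Leg 4: dist=9988.0 km, bearing=10.5°
Leg 5: dist=5265.2 km, bearing=109.7°
Leg 6: dist=8987.4 km, bearing=102.7°
Leg 7: dist=10942.2 km, bearing=329.7°
Total: 72190.4 km

Leg 1: φ1=0.3329041, φ2=0.6933338, Δφ=0.3604297, Δλ=-3.1041798 rad; a=sin²(Δφ/2)+cosφ1·cosφ2·sin²(Δλ/2)=0.7587658901; c=2·atan2(√a, √(1-a))=2.114760186; dist=6371·c=13473.137 ≈ 13473.1 km; running total=13473.1 km
Leg 1 bearing: y=sinΔλ·cosφ2=-0.02876827, x=cosφ1·sinφ2-sinφ1·cosφ2·cosΔλ=0.85518024; θ=atan2(y, x)=-1.9267° <0 so +360° → 358.0733° ≈ 358.1°
Leg 2: φ1=0.6933338, φ2=-0.0218306, Δφ=-0.7151644, Δλ=2.4745837 rad; a=sin²(Δφ/2)+cosφ1·cosφ2·sin²(Δλ/2)=0.8090427126; c=2·atan2(√a, √(1-a))=2.237101189; dist=6371·c=14252.572 ≈ 14252.6 km; running total=27725.7 km
Leg 2 bearing: y=sinΔλ·cosφ2=0.61849139, x=cosφ1·sinφ2-sinφ1·cosφ2·cosΔλ=0.48522038; θ=atan2(y, x)=51.8850° ≈ 51.9°
Leg 3: φ1=-0.0218306, φ2=-0.4118925, Δφ=-0.3900619, Δλ=-1.4560357 rad; a=sin²(Δφ/2)+cosφ1·cosφ2·sin²(Δλ/2)=0.4431770112; c=2·atan2(√a, √(1-a))=1.456904286; dist=6371·c=9281.937 ≈ 9281.9 km; running total=37007.6 km
Leg 3 bearing: y=sinΔλ·cosφ2=-0.91033718, x=cosφ1·sinφ2-sinφ1·cosφ2·cosΔλ=-0.39795830; θ=atan2(y, x)=-113.6128° <0 so +360° → 246.3872° ≈ 246.4°
Leg 4: φ1=-0.4118925, φ2=1.1193355, Δφ=1.5312280, Δλ=0.4305535 rad; a=sin²(Δφ/2)+cosφ1·cosφ2·sin²(Δλ/2)=0.4984645220; c=2·atan2(√a, √(1-a))=1.567725366; dist=6371·c=9987.978 ≈ 9988.0 km; running total=46995.6 km
Leg 4 bearing: y=sinΔλ·cosφ2=0.18209207, x=cosφ1·sinφ2-sinφ1·cosφ2·cosΔλ=0.98327669; θ=atan2(y, x)=10.4917° ≈ 10.5°
Leg 5: φ1=1.1193355, φ2=0.5252254, Δφ=-0.5941101, Δλ=0.9277996 rad; a=sin²(Δφ/2)+cosφ1·cosφ2·sin²(Δλ/2)=0.1612476035; c=2·atan2(√a, √(1-a))=0.826431463; dist=6371·c=5265.195 ≈ 5265.2 km; running total=52260.8 km
Leg 5 bearing: y=sinΔλ·cosφ2=0.69243049, x=cosφ1·sinφ2-sinφ1·cosφ2·cosΔλ=-0.24804693; θ=atan2(y, x)=109.7089° ≈ 109.7°
Leg 6: φ1=0.5252254, φ2=-0.1083151, Δφ=-0.6335406, Δλ=1.3197935 rad; a=sin²(Δφ/2)+cosφ1·cosφ2·sin²(Δλ/2)=0.4202830857; c=2·atan2(√a, √(1-a))=1.410679208; dist=6371·c=8987.437 ≈ 8987.4 km; running total=61248.2 km
Leg 6 bearing: y=sinΔλ·cosφ2=0.96298713, x=cosφ1·sinφ2-sinφ1·cosφ2·cosΔλ=-0.21733991; θ=atan2(y, x)=102.7182° ≈ 102.7°
Leg 7: φ1=-0.1083151, φ2=1.0453388, Δφ=1.1536539, Δλ=-1.6766087 rad; a=sin²(Δφ/2)+cosφ1·cosφ2·sin²(Δλ/2)=0.5730933323; c=2·atan2(√a, √(1-a))=1.717508745; dist=6371·c=10942.248 ≈ 10942.2 km; running total=72190.4 km
Leg 7 bearing: y=sinΔλ·cosφ2=-0.49880343, x=cosφ1·sinφ2-sinφ1·cosφ2·cosΔλ=0.85429772; θ=atan2(y, x)=-30.2796° <0 so +360° → 329.7204° ≈ 329.7°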